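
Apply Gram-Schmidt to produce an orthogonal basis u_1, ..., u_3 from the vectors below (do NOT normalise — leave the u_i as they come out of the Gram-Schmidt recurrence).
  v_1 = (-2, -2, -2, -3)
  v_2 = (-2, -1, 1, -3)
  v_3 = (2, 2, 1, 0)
Orthogonal basis:
  u_1 = (-2, -2, -2, -3)
  u_2 = (-16/21, 5/21, 47/21, -8/7)
  u_3 = (86/73, 147/146, -49/146, -90/73)

Apply the Gram-Schmidt recurrence
  u_1 = v_1
  u_i = v_i − Σ_{j<i} ((v_i · u_j) / (u_j · u_j)) · u_j.

Step by step this gives:
  u_1 = (-2, -2, -2, -3)
  u_2 = (-16/21, 5/21, 47/21, -8/7)
  u_3 = (86/73, 147/146, -49/146, -90/73)

Orthogonality check:
  u_2 · u_1 = 0 (should be 0)
  u_3 · u_1 = 0 (should be 0)
  u_3 · u_2 = 0 (should be 0)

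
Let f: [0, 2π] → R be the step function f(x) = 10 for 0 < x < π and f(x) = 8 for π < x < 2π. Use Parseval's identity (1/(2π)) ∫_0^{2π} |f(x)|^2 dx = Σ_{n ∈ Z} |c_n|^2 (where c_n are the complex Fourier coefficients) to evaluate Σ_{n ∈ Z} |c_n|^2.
Σ |c_n|^2 = 82

Parseval equates the L^2 energy of f (normalised by 1/(2π)) with the ℓ^2 sum of its Fourier coefficients: (1/(2π)) ∫_0^{2π} |f|^2 = Σ |c_n|^2.
Compute the left side: (1/(2π)) [∫_0^π 10^2 dx + ∫_π^{2π} 8^2 dx] = (1/(2π)) · (100π + 64π) = (100 + 64)/2 = 82.
So Σ_{n ∈ Z} |c_n|^2 = 82.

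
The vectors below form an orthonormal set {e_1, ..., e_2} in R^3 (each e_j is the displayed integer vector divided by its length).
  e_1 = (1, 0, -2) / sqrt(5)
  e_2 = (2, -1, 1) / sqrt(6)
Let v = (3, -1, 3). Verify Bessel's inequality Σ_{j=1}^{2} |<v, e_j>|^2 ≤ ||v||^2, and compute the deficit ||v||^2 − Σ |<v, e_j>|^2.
Σ |<v, e_j>|^2 = 277/15; ||v||^2 = 19; deficit = 8/15

Write each e_j = u_j / sqrt(<u_j, u_j>) where u_j is the displayed integer vector. Then <v, e_j> = <v, u_j> / sqrt(<u_j, u_j>), so |<v, e_j>|^2 = <v, u_j>^2 / <u_j, u_j>.
Coefficients: <v, e_1> = -3/sqrt(5), <v, e_2> = 10/sqrt(6).
Square and sum: Σ |<v, e_j>|^2 = 277/15.
Compute ||v||^2 = v·v = 19.
Deficit = 19 − 277/15 = 8/15 ≥ 0, confirming Bessel's inequality. (The deficit equals ||v − Σ <v,e_j> e_j||^2, the squared distance from v to span{e_j}.)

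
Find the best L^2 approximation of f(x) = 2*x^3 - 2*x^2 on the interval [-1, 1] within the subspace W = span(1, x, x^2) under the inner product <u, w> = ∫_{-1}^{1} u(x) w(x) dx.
g(x) = -2*x^2 + 6*x/5

The best approximation g ∈ W is the orthogonal projection of f onto W. Writing g = a_0 + a_1 x + a_2 x^2, the coefficients solve the normal equations G · a = b where
  G_{ij} = <φ_i, φ_j> and b_i = <f, φ_i>, with φ_0 = 1, φ_1 = x, φ_2 = x^2.
G =
  [2, 0, 2/3]
  [0, 2/3, 0]
  [2/3, 0, 2/5],
b = (-4/3, 4/5, -4/5).
Solving gives a_0 = 0, a_1 = 6/5, a_2 = -2, so
  g(x) = -2*x^2 + 6*x/5.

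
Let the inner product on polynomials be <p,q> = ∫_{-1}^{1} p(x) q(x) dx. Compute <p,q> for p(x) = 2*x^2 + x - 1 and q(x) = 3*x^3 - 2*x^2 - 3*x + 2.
<p,q> = -12/5

Expand the product: p(x)·q(x) = 6*x^5 - x^4 - 11*x^3 + 3*x^2 + 5*x - 2.
∫_{-1}^{1} of each monomial x^k gives [2/(k+1) if k even, 0 if k odd]. Integrating term-by-term (or equivalently evaluating the antiderivative F(x) = x^6 - x^5/5 - 11*x^4/4 + x^3 + 5*x^2/2 - 2*x at the endpoints):
  F(1) − F(−1) = -9/20 − (39/20) = -12/5.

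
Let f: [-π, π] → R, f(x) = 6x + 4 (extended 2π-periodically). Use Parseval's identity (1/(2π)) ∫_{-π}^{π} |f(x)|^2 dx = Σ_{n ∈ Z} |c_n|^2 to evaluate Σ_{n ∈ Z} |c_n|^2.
Σ |c_n|^2 = 12π^2 + 16

Expand and integrate term by term over [-π, π]:
  ∫ (6x)^2 dx = 36·(2π^3/3); ∫ 2·6·(4)·x dx = 0 (odd integrand); ∫ 4^2 dx = 16·2π.
So (1/(2π)) ∫_{-π}^{π} (6x + 4)^2 dx = 36π^2/3 + 16 = 12π^2 + 16.
Parseval ⇒ Σ |c_n|^2 = 12π^2 + 16.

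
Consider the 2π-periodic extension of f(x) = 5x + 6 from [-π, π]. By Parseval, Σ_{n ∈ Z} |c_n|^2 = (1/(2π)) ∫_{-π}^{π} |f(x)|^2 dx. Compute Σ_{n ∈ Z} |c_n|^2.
Σ |c_n|^2 = 25π^2/3 + 36

Expand and integrate term by term over [-π, π]:
  ∫ (5x)^2 dx = 25·(2π^3/3); ∫ 2·5·(6)·x dx = 0 (odd integrand); ∫ 6^2 dx = 36·2π.
So (1/(2π)) ∫_{-π}^{π} (5x + 6)^2 dx = 25π^2/3 + 36 = 25π^2/3 + 36.
Parseval ⇒ Σ |c_n|^2 = 25π^2/3 + 36.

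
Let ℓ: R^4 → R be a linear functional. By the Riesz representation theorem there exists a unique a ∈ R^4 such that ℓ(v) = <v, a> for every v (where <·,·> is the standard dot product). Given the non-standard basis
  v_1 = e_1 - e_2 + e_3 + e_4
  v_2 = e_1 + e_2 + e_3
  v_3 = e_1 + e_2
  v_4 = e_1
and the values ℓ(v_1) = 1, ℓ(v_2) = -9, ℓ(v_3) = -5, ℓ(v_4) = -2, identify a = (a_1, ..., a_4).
a = (-2, -3, -4, 4)

Write a = (a_1, ..., a_4) in the standard basis. For each basis vector v_i, ℓ(v_i) = <v_i, a> is a linear equation in the a_j's. Collect the n equations into a matrix system V a = ℓ, where row i of V is v_i (expressed in the standard basis). Since V is invertible (lower-triangular with 1s on the diagonal, up to permutation), solve by back-substitution:
  V =
[[1, -1, 1, 1],
 [1, 1, 1, 0],
 [1, 1, 0, 0],
 [1, 0, 0, 0]]
  V a = (1, -9, -5, -2)
Solving gives a = (-2, -3, -4, 4).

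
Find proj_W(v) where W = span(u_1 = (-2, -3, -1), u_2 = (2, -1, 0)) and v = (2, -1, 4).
proj_W(v) = (170/69, -5/69, 20/69)

Set up U = [u_1 | ... | u_2] ∈ R^(3×2). The projector onto W = col(U) is P = U (U^T U)^(-1) U^T.
Compute U^T U =
  [14, -1]
  [-1, 5],
and U^T v = (-5, 5).
Solve U^T U · c = U^T v for the coefficients: c = (-20/69, 65/69). The projection is proj_W(v) = U c.
Check: (v - proj_W(v)) · u_1 = 0  (should be 0).
Check: (v - proj_W(v)) · u_2 = 0  (should be 0).
Result: proj_W(v) = (170/69, -5/69, 20/69).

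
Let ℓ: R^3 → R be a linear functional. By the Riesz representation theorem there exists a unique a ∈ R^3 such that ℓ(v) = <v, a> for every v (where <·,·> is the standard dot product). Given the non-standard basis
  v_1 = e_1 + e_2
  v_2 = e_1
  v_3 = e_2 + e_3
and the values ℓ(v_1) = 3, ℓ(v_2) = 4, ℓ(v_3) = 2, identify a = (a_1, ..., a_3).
a = (4, -1, 3)

Write a = (a_1, ..., a_3) in the standard basis. For each basis vector v_i, ℓ(v_i) = <v_i, a> is a linear equation in the a_j's. Collect the n equations into a matrix system V a = ℓ, where row i of V is v_i (expressed in the standard basis). Since V is invertible (lower-triangular with 1s on the diagonal, up to permutation), solve by back-substitution:
  V =
[[1, 1, 0],
 [1, 0, 0],
 [0, 1, 1]]
  V a = (3, 4, 2)
Solving gives a = (4, -1, 3).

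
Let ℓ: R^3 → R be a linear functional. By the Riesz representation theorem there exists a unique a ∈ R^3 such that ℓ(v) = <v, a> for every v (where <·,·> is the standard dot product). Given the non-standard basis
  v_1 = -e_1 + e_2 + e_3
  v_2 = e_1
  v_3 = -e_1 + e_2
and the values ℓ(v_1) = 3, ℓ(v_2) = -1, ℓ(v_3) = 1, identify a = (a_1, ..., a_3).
a = (-1, 0, 2)

Write a = (a_1, ..., a_3) in the standard basis. For each basis vector v_i, ℓ(v_i) = <v_i, a> is a linear equation in the a_j's. Collect the n equations into a matrix system V a = ℓ, where row i of V is v_i (expressed in the standard basis). Since V is invertible (lower-triangular with 1s on the diagonal, up to permutation), solve by back-substitution:
  V =
[[-1, 1, 1],
 [1, 0, 0],
 [-1, 1, 0]]
  V a = (3, -1, 1)
Solving gives a = (-1, 0, 2).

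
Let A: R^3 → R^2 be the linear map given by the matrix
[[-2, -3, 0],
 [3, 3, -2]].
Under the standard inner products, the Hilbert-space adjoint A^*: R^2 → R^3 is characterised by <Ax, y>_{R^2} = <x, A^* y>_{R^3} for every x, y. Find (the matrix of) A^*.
A^* = A^T =
[[-2, 3],
 [-3, 3],
 [0, -2]]

For real matrices with standard dot products, the defining identity <Ax, y> = <x, A^* y> gives (Ax)^T y = x^T (A^*) y, i.e. x^T A^T y = x^T (A^*) y. Since this holds for all x, y, we must have A^* = A^T. Therefore
A^* =
[[-2, 3],
 [-3, 3],
 [0, -2]].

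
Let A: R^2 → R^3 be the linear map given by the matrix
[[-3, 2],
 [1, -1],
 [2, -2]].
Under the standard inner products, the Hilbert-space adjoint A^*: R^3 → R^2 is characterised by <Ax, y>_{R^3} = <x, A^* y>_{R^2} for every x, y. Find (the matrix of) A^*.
A^* = A^T =
[[-3, 1, 2],
 [2, -1, -2]]

For real matrices with standard dot products, the defining identity <Ax, y> = <x, A^* y> gives (Ax)^T y = x^T (A^*) y, i.e. x^T A^T y = x^T (A^*) y. Since this holds for all x, y, we must have A^* = A^T. Therefore
A^* =
[[-3, 1, 2],
 [2, -1, -2]].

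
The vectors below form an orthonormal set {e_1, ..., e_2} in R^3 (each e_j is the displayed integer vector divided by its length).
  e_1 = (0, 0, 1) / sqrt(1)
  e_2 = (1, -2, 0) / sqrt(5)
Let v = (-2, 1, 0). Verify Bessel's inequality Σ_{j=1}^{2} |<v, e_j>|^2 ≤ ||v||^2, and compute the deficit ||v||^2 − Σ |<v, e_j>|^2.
Σ |<v, e_j>|^2 = 16/5; ||v||^2 = 5; deficit = 9/5

Write each e_j = u_j / sqrt(<u_j, u_j>) where u_j is the displayed integer vector. Then <v, e_j> = <v, u_j> / sqrt(<u_j, u_j>), so |<v, e_j>|^2 = <v, u_j>^2 / <u_j, u_j>.
Coefficients: <v, e_1> = 0/sqrt(1), <v, e_2> = -4/sqrt(5).
Square and sum: Σ |<v, e_j>|^2 = 16/5.
Compute ||v||^2 = v·v = 5.
Deficit = 5 − 16/5 = 9/5 ≥ 0, confirming Bessel's inequality. (The deficit equals ||v − Σ <v,e_j> e_j||^2, the squared distance from v to span{e_j}.)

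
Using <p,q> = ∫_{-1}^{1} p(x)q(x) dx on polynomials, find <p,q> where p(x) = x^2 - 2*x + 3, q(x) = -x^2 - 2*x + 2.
<p,q> = 68/5

Expand the product: p(x)·q(x) = -x^4 + 3*x^2 - 10*x + 6.
∫_{-1}^{1} of each monomial x^k gives [2/(k+1) if k even, 0 if k odd]. Integrating term-by-term (or equivalently evaluating the antiderivative F(x) = -x^5/5 + x^3 - 5*x^2 + 6*x at the endpoints):
  F(1) − F(−1) = 9/5 − (-59/5) = 68/5.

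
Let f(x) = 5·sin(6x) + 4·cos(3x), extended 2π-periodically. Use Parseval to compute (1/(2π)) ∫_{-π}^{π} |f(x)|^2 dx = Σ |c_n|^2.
Σ |c_n|^2 = 41/2

Expand |f|^2 and use orthogonality of {sin(nx), cos(mx)} on [-π, π]:
  ∫_{-π}^{π} sin(nx)^2 dx = π, ∫ cos(mx)^2 dx = π, and cross terms integrate to 0.
So ∫_{-π}^{π} f(x)^2 dx = 5^2 · π + 4^2 · π = (25 + 16)π.
Divide by 2π: (25 + 16)/2 = 41/2.
By Parseval, this equals Σ |c_n|^2.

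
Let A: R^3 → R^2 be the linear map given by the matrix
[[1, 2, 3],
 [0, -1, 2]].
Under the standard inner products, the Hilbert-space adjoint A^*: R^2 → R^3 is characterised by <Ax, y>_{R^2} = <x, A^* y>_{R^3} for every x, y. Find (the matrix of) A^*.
A^* = A^T =
[[1, 0],
 [2, -1],
 [3, 2]]

For real matrices with standard dot products, the defining identity <Ax, y> = <x, A^* y> gives (Ax)^T y = x^T (A^*) y, i.e. x^T A^T y = x^T (A^*) y. Since this holds for all x, y, we must have A^* = A^T. Therefore
A^* =
[[1, 0],
 [2, -1],
 [3, 2]].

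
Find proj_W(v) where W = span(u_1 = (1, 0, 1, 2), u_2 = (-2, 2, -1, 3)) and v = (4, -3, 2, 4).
proj_W(v) = (4, -4/3, 10/3, 10/3)

Set up U = [u_1 | ... | u_2] ∈ R^(4×2). The projector onto W = col(U) is P = U (U^T U)^(-1) U^T.
Compute U^T U =
  [6, 3]
  [3, 18],
and U^T v = (14, -4).
Solve U^T U · c = U^T v for the coefficients: c = (8/3, -2/3). The projection is proj_W(v) = U c.
Check: (v - proj_W(v)) · u_1 = 0  (should be 0).
Check: (v - proj_W(v)) · u_2 = 0  (should be 0).
Result: proj_W(v) = (4, -4/3, 10/3, 10/3).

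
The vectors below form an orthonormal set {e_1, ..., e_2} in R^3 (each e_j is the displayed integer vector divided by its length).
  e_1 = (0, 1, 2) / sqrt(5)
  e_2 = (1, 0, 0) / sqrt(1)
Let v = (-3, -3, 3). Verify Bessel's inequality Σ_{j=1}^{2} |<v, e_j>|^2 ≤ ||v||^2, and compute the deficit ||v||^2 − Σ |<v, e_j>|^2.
Σ |<v, e_j>|^2 = 54/5; ||v||^2 = 27; deficit = 81/5

Write each e_j = u_j / sqrt(<u_j, u_j>) where u_j is the displayed integer vector. Then <v, e_j> = <v, u_j> / sqrt(<u_j, u_j>), so |<v, e_j>|^2 = <v, u_j>^2 / <u_j, u_j>.
Coefficients: <v, e_1> = 3/sqrt(5), <v, e_2> = -3/sqrt(1).
Square and sum: Σ |<v, e_j>|^2 = 54/5.
Compute ||v||^2 = v·v = 27.
Deficit = 27 − 54/5 = 81/5 ≥ 0, confirming Bessel's inequality. (The deficit equals ||v − Σ <v,e_j> e_j||^2, the squared distance from v to span{e_j}.)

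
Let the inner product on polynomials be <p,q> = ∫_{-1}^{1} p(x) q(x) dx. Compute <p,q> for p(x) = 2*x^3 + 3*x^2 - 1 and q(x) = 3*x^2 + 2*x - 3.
<p,q> = 16/5

Expand the product: p(x)·q(x) = 6*x^5 + 13*x^4 - 12*x^2 - 2*x + 3.
∫_{-1}^{1} of each monomial x^k gives [2/(k+1) if k even, 0 if k odd]. Integrating term-by-term (or equivalently evaluating the antiderivative F(x) = x^6 + 13*x^5/5 - 4*x^3 - x^2 + 3*x at the endpoints):
  F(1) − F(−1) = 8/5 − (-8/5) = 16/5.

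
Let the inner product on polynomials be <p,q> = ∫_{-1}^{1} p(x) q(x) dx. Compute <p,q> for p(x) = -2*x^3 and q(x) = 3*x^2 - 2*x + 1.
<p,q> = 8/5

Expand the product: p(x)·q(x) = -6*x^5 + 4*x^4 - 2*x^3.
∫_{-1}^{1} of each monomial x^k gives [2/(k+1) if k even, 0 if k odd]. Integrating term-by-term (or equivalently evaluating the antiderivative F(x) = -x^6 + 4*x^5/5 - x^4/2 at the endpoints):
  F(1) − F(−1) = -7/10 − (-23/10) = 8/5.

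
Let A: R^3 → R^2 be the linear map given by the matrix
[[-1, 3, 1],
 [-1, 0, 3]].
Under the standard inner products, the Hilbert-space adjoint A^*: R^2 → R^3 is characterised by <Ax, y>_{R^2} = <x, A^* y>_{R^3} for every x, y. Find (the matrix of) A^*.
A^* = A^T =
[[-1, -1],
 [3, 0],
 [1, 3]]

For real matrices with standard dot products, the defining identity <Ax, y> = <x, A^* y> gives (Ax)^T y = x^T (A^*) y, i.e. x^T A^T y = x^T (A^*) y. Since this holds for all x, y, we must have A^* = A^T. Therefore
A^* =
[[-1, -1],
 [3, 0],
 [1, 3]].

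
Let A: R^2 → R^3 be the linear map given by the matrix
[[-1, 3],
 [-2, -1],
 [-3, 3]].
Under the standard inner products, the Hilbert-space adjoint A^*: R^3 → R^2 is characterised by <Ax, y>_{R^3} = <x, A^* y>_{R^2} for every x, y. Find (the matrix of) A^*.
A^* = A^T =
[[-1, -2, -3],
 [3, -1, 3]]

For real matrices with standard dot products, the defining identity <Ax, y> = <x, A^* y> gives (Ax)^T y = x^T (A^*) y, i.e. x^T A^T y = x^T (A^*) y. Since this holds for all x, y, we must have A^* = A^T. Therefore
A^* =
[[-1, -2, -3],
 [3, -1, 3]].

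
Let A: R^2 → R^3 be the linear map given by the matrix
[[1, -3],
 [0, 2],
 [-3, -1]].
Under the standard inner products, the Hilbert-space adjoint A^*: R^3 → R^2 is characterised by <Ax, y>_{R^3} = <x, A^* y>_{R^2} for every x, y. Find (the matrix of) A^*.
A^* = A^T =
[[1, 0, -3],
 [-3, 2, -1]]

For real matrices with standard dot products, the defining identity <Ax, y> = <x, A^* y> gives (Ax)^T y = x^T (A^*) y, i.e. x^T A^T y = x^T (A^*) y. Since this holds for all x, y, we must have A^* = A^T. Therefore
A^* =
[[1, 0, -3],
 [-3, 2, -1]].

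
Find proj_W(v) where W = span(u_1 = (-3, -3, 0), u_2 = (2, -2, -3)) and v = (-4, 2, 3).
proj_W(v) = (-59/17, 25/17, 63/17)

Set up U = [u_1 | ... | u_2] ∈ R^(3×2). The projector onto W = col(U) is P = U (U^T U)^(-1) U^T.
Compute U^T U =
  [18, 0]
  [0, 17],
and U^T v = (6, -21).
Solve U^T U · c = U^T v for the coefficients: c = (1/3, -21/17). The projection is proj_W(v) = U c.
Check: (v - proj_W(v)) · u_1 = 0  (should be 0).
Check: (v - proj_W(v)) · u_2 = 0  (should be 0).
Result: proj_W(v) = (-59/17, 25/17, 63/17).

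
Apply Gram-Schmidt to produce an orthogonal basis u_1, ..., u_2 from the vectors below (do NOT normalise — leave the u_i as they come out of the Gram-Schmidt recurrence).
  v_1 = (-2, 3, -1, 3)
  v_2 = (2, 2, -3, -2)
Orthogonal basis:
  u_1 = (-2, 3, -1, 3)
  u_2 = (44/23, 49/23, -70/23, -43/23)

Apply the Gram-Schmidt recurrence
  u_1 = v_1
  u_i = v_i − Σ_{j<i} ((v_i · u_j) / (u_j · u_j)) · u_j.

Step by step this gives:
  u_1 = (-2, 3, -1, 3)
  u_2 = (44/23, 49/23, -70/23, -43/23)

Orthogonality check:
  u_2 · u_1 = 0 (should be 0)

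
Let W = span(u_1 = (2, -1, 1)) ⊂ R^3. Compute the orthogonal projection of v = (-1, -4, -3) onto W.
proj_W(v) = (-1/3, 1/6, -1/6)

Set up U = [u_1 | ... | u_1] ∈ R^(3×1). The projector onto W = col(U) is P = U (U^T U)^(-1) U^T.
Compute U^T U =
  [6],
and U^T v = (-1).
Solve U^T U · c = U^T v for the coefficients: c = (-1/6). The projection is proj_W(v) = U c.
Check: (v - proj_W(v)) · u_1 = 0  (should be 0).
Result: proj_W(v) = (-1/3, 1/6, -1/6).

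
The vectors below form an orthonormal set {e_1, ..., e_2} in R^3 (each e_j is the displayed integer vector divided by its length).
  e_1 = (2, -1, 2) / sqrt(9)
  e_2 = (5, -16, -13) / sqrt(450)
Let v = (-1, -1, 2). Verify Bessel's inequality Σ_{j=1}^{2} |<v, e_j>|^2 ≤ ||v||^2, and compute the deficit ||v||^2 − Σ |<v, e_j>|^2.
Σ |<v, e_j>|^2 = 3/2; ||v||^2 = 6; deficit = 9/2

Write each e_j = u_j / sqrt(<u_j, u_j>) where u_j is the displayed integer vector. Then <v, e_j> = <v, u_j> / sqrt(<u_j, u_j>), so |<v, e_j>|^2 = <v, u_j>^2 / <u_j, u_j>.
Coefficients: <v, e_1> = 3/sqrt(9), <v, e_2> = -15/sqrt(450).
Square and sum: Σ |<v, e_j>|^2 = 3/2.
Compute ||v||^2 = v·v = 6.
Deficit = 6 − 3/2 = 9/2 ≥ 0, confirming Bessel's inequality. (The deficit equals ||v − Σ <v,e_j> e_j||^2, the squared distance from v to span{e_j}.)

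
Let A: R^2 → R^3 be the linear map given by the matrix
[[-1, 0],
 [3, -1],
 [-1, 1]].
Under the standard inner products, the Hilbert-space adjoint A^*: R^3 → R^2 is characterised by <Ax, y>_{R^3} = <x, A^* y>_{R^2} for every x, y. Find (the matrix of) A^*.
A^* = A^T =
[[-1, 3, -1],
 [0, -1, 1]]

For real matrices with standard dot products, the defining identity <Ax, y> = <x, A^* y> gives (Ax)^T y = x^T (A^*) y, i.e. x^T A^T y = x^T (A^*) y. Since this holds for all x, y, we must have A^* = A^T. Therefore
A^* =
[[-1, 3, -1],
 [0, -1, 1]].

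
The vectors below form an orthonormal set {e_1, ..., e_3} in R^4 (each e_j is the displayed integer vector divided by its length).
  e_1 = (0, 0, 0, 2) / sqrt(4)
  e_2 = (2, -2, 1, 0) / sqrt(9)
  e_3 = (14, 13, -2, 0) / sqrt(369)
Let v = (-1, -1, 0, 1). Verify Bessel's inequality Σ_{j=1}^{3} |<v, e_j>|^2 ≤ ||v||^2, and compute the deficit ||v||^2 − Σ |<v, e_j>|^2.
Σ |<v, e_j>|^2 = 122/41; ||v||^2 = 3; deficit = 1/41

Write each e_j = u_j / sqrt(<u_j, u_j>) where u_j is the displayed integer vector. Then <v, e_j> = <v, u_j> / sqrt(<u_j, u_j>), so |<v, e_j>|^2 = <v, u_j>^2 / <u_j, u_j>.
Coefficients: <v, e_1> = 2/sqrt(4), <v, e_2> = 0/sqrt(9), <v, e_3> = -27/sqrt(369).
Square and sum: Σ |<v, e_j>|^2 = 122/41.
Compute ||v||^2 = v·v = 3.
Deficit = 3 − 122/41 = 1/41 ≥ 0, confirming Bessel's inequality. (The deficit equals ||v − Σ <v,e_j> e_j||^2, the squared distance from v to span{e_j}.)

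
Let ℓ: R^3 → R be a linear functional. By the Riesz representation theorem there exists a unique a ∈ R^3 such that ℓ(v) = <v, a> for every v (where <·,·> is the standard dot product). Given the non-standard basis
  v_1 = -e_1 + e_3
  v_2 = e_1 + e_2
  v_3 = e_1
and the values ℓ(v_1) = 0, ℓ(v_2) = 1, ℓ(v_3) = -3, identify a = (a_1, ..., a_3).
a = (-3, 4, -3)

Write a = (a_1, ..., a_3) in the standard basis. For each basis vector v_i, ℓ(v_i) = <v_i, a> is a linear equation in the a_j's. Collect the n equations into a matrix system V a = ℓ, where row i of V is v_i (expressed in the standard basis). Since V is invertible (lower-triangular with 1s on the diagonal, up to permutation), solve by back-substitution:
  V =
[[-1, 0, 1],
 [1, 1, 0],
 [1, 0, 0]]
  V a = (0, 1, -3)
Solving gives a = (-3, 4, -3).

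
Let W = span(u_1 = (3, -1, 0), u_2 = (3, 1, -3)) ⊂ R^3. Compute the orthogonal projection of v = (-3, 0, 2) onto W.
proj_W(v) = (-43/14, -3/14, 13/7)

Set up U = [u_1 | ... | u_2] ∈ R^(3×2). The projector onto W = col(U) is P = U (U^T U)^(-1) U^T.
Compute U^T U =
  [10, 8]
  [8, 19],
and U^T v = (-9, -15).
Solve U^T U · c = U^T v for the coefficients: c = (-17/42, -13/21). The projection is proj_W(v) = U c.
Check: (v - proj_W(v)) · u_1 = 0  (should be 0).
Check: (v - proj_W(v)) · u_2 = 0  (should be 0).
Result: proj_W(v) = (-43/14, -3/14, 13/7).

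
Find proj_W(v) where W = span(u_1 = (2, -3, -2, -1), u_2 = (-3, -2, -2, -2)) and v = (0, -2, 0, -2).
proj_W(v) = (-8/57, -92/57, -24/19, -52/57)

Set up U = [u_1 | ... | u_2] ∈ R^(4×2). The projector onto W = col(U) is P = U (U^T U)^(-1) U^T.
Compute U^T U =
  [18, 6]
  [6, 21],
and U^T v = (8, 8).
Solve U^T U · c = U^T v for the coefficients: c = (20/57, 16/57). The projection is proj_W(v) = U c.
Check: (v - proj_W(v)) · u_1 = 0  (should be 0).
Check: (v - proj_W(v)) · u_2 = 0  (should be 0).
Result: proj_W(v) = (-8/57, -92/57, -24/19, -52/57).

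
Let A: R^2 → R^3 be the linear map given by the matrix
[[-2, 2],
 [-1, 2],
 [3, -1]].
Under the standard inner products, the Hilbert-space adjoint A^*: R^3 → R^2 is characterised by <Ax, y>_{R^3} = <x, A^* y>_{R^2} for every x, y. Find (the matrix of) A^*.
A^* = A^T =
[[-2, -1, 3],
 [2, 2, -1]]

For real matrices with standard dot products, the defining identity <Ax, y> = <x, A^* y> gives (Ax)^T y = x^T (A^*) y, i.e. x^T A^T y = x^T (A^*) y. Since this holds for all x, y, we must have A^* = A^T. Therefore
A^* =
[[-2, -1, 3],
 [2, 2, -1]].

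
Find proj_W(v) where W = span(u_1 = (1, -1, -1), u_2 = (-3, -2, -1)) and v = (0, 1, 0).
proj_W(v) = (2/21, 13/21, 10/21)

Set up U = [u_1 | ... | u_2] ∈ R^(3×2). The projector onto W = col(U) is P = U (U^T U)^(-1) U^T.
Compute U^T U =
  [3, 0]
  [0, 14],
and U^T v = (-1, -2).
Solve U^T U · c = U^T v for the coefficients: c = (-1/3, -1/7). The projection is proj_W(v) = U c.
Check: (v - proj_W(v)) · u_1 = 0  (should be 0).
Check: (v - proj_W(v)) · u_2 = 0  (should be 0).
Result: proj_W(v) = (2/21, 13/21, 10/21).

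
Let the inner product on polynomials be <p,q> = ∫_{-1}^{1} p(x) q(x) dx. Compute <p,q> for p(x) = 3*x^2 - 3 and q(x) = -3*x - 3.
<p,q> = 12

Expand the product: p(x)·q(x) = -9*x^3 - 9*x^2 + 9*x + 9.
∫_{-1}^{1} of each monomial x^k gives [2/(k+1) if k even, 0 if k odd]. Integrating term-by-term (or equivalently evaluating the antiderivative F(x) = -9*x^4/4 - 3*x^3 + 9*x^2/2 + 9*x at the endpoints):
  F(1) − F(−1) = 33/4 − (-15/4) = 12.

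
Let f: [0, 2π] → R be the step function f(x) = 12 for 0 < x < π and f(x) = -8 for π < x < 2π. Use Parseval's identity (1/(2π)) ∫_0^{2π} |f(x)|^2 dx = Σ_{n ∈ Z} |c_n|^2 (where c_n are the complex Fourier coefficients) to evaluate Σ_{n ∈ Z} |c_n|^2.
Σ |c_n|^2 = 104

Parseval equates the L^2 energy of f (normalised by 1/(2π)) with the ℓ^2 sum of its Fourier coefficients: (1/(2π)) ∫_0^{2π} |f|^2 = Σ |c_n|^2.
Compute the left side: (1/(2π)) [∫_0^π 12^2 dx + ∫_π^{2π} (-8)^2 dx] = (1/(2π)) · (144π + 64π) = (144 + 64)/2 = 104.
So Σ_{n ∈ Z} |c_n|^2 = 104.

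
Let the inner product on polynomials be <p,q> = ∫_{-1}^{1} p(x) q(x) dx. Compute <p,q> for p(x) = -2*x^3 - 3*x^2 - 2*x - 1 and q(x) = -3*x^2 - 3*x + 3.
<p,q> = 0

Expand the product: p(x)·q(x) = 6*x^5 + 15*x^4 + 9*x^3 - 3*x - 3.
∫_{-1}^{1} of each monomial x^k gives [2/(k+1) if k even, 0 if k odd]. Integrating term-by-term (or equivalently evaluating the antiderivative F(x) = x^6 + 3*x^5 + 9*x^4/4 - 3*x^2/2 - 3*x at the endpoints):
  F(1) − F(−1) = 7/4 − (7/4) = 0.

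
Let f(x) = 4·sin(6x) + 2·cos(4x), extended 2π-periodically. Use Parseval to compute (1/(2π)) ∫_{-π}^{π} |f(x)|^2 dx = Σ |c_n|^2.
Σ |c_n|^2 = 10

Expand |f|^2 and use orthogonality of {sin(nx), cos(mx)} on [-π, π]:
  ∫_{-π}^{π} sin(nx)^2 dx = π, ∫ cos(mx)^2 dx = π, and cross terms integrate to 0.
So ∫_{-π}^{π} f(x)^2 dx = 4^2 · π + 2^2 · π = (16 + 4)π.
Divide by 2π: (16 + 4)/2 = 10.
By Parseval, this equals Σ |c_n|^2.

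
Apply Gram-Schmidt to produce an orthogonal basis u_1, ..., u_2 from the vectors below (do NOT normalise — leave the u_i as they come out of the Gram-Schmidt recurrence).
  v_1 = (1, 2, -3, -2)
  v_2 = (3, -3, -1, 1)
Orthogonal basis:
  u_1 = (1, 2, -3, -2)
  u_2 = (28/9, -25/9, -4/3, 7/9)

Apply the Gram-Schmidt recurrence
  u_1 = v_1
  u_i = v_i − Σ_{j<i} ((v_i · u_j) / (u_j · u_j)) · u_j.

Step by step this gives:
  u_1 = (1, 2, -3, -2)
  u_2 = (28/9, -25/9, -4/3, 7/9)

Orthogonality check:
  u_2 · u_1 = 0 (should be 0)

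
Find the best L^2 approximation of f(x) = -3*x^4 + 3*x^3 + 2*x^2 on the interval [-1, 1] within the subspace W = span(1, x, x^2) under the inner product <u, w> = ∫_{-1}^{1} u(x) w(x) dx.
g(x) = -4*x^2/7 + 9*x/5 + 9/35

The best approximation g ∈ W is the orthogonal projection of f onto W. Writing g = a_0 + a_1 x + a_2 x^2, the coefficients solve the normal equations G · a = b where
  G_{ij} = <φ_i, φ_j> and b_i = <f, φ_i>, with φ_0 = 1, φ_1 = x, φ_2 = x^2.
G =
  [2, 0, 2/3]
  [0, 2/3, 0]
  [2/3, 0, 2/5],
b = (2/15, 6/5, -2/35).
Solving gives a_0 = 9/35, a_1 = 9/5, a_2 = -4/7, so
  g(x) = -4*x^2/7 + 9*x/5 + 9/35.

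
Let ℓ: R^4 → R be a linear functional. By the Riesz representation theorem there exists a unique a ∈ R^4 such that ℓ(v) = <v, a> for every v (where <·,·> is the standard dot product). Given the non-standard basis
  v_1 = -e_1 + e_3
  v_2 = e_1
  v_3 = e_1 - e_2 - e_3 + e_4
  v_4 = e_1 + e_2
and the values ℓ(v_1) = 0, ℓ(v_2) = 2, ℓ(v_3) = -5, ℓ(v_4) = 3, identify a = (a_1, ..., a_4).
a = (2, 1, 2, -4)

Write a = (a_1, ..., a_4) in the standard basis. For each basis vector v_i, ℓ(v_i) = <v_i, a> is a linear equation in the a_j's. Collect the n equations into a matrix system V a = ℓ, where row i of V is v_i (expressed in the standard basis). Since V is invertible (lower-triangular with 1s on the diagonal, up to permutation), solve by back-substitution:
  V =
[[-1, 0, 1, 0],
 [1, 0, 0, 0],
 [1, -1, -1, 1],
 [1, 1, 0, 0]]
  V a = (0, 2, -5, 3)
Solving gives a = (2, 1, 2, -4).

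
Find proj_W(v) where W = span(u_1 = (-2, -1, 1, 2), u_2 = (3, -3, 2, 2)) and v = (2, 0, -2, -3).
proj_W(v) = (588/251, 312/251, -308/251, -608/251)

Set up U = [u_1 | ... | u_2] ∈ R^(4×2). The projector onto W = col(U) is P = U (U^T U)^(-1) U^T.
Compute U^T U =
  [10, 3]
  [3, 26],
and U^T v = (-12, -4).
Solve U^T U · c = U^T v for the coefficients: c = (-300/251, -4/251). The projection is proj_W(v) = U c.
Check: (v - proj_W(v)) · u_1 = 0  (should be 0).
Check: (v - proj_W(v)) · u_2 = 0  (should be 0).
Result: proj_W(v) = (588/251, 312/251, -308/251, -608/251).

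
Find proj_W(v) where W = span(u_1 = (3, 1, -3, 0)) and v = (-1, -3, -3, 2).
proj_W(v) = (9/19, 3/19, -9/19, 0)

Set up U = [u_1 | ... | u_1] ∈ R^(4×1). The projector onto W = col(U) is P = U (U^T U)^(-1) U^T.
Compute U^T U =
  [19],
and U^T v = (3).
Solve U^T U · c = U^T v for the coefficients: c = (3/19). The projection is proj_W(v) = U c.
Check: (v - proj_W(v)) · u_1 = 0  (should be 0).
Result: proj_W(v) = (9/19, 3/19, -9/19, 0).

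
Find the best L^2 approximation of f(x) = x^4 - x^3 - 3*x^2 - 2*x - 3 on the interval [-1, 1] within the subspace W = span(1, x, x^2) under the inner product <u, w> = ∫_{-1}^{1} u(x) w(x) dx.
g(x) = -15*x^2/7 - 13*x/5 - 108/35

The best approximation g ∈ W is the orthogonal projection of f onto W. Writing g = a_0 + a_1 x + a_2 x^2, the coefficients solve the normal equations G · a = b where
  G_{ij} = <φ_i, φ_j> and b_i = <f, φ_i>, with φ_0 = 1, φ_1 = x, φ_2 = x^2.
G =
  [2, 0, 2/3]
  [0, 2/3, 0]
  [2/3, 0, 2/5],
b = (-38/5, -26/15, -102/35).
Solving gives a_0 = -108/35, a_1 = -13/5, a_2 = -15/7, so
  g(x) = -15*x^2/7 - 13*x/5 - 108/35.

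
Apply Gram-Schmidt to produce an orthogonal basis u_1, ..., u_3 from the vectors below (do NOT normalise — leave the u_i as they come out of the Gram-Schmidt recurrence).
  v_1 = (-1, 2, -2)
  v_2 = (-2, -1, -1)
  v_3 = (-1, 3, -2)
Orthogonal basis:
  u_1 = (-1, 2, -2)
  u_2 = (-16/9, -13/9, -5/9)
  u_3 = (-6/25, 9/50, 3/10)

Apply the Gram-Schmidt recurrence
  u_1 = v_1
  u_i = v_i − Σ_{j<i} ((v_i · u_j) / (u_j · u_j)) · u_j.

Step by step this gives:
  u_1 = (-1, 2, -2)
  u_2 = (-16/9, -13/9, -5/9)
  u_3 = (-6/25, 9/50, 3/10)

Orthogonality check:
  u_2 · u_1 = 0 (should be 0)
  u_3 · u_1 = 0 (should be 0)
  u_3 · u_2 = 0 (should be 0)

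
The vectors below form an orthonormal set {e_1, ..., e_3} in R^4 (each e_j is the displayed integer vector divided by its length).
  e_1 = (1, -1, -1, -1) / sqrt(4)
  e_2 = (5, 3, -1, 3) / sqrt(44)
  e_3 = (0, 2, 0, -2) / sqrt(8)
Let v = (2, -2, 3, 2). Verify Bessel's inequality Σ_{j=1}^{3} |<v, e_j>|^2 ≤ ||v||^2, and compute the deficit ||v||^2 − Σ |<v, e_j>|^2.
Σ |<v, e_j>|^2 = 103/11; ||v||^2 = 21; deficit = 128/11

Write each e_j = u_j / sqrt(<u_j, u_j>) where u_j is the displayed integer vector. Then <v, e_j> = <v, u_j> / sqrt(<u_j, u_j>), so |<v, e_j>|^2 = <v, u_j>^2 / <u_j, u_j>.
Coefficients: <v, e_1> = -1/sqrt(4), <v, e_2> = 7/sqrt(44), <v, e_3> = -8/sqrt(8).
Square and sum: Σ |<v, e_j>|^2 = 103/11.
Compute ||v||^2 = v·v = 21.
Deficit = 21 − 103/11 = 128/11 ≥ 0, confirming Bessel's inequality. (The deficit equals ||v − Σ <v,e_j> e_j||^2, the squared distance from v to span{e_j}.)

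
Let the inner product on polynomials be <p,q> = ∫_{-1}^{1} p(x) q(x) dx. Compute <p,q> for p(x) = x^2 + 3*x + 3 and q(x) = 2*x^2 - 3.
<p,q> = -76/5

Expand the product: p(x)·q(x) = 2*x^4 + 6*x^3 + 3*x^2 - 9*x - 9.
∫_{-1}^{1} of each monomial x^k gives [2/(k+1) if k even, 0 if k odd]. Integrating term-by-term (or equivalently evaluating the antiderivative F(x) = 2*x^5/5 + 3*x^4/2 + x^3 - 9*x^2/2 - 9*x at the endpoints):
  F(1) − F(−1) = -53/5 − (23/5) = -76/5.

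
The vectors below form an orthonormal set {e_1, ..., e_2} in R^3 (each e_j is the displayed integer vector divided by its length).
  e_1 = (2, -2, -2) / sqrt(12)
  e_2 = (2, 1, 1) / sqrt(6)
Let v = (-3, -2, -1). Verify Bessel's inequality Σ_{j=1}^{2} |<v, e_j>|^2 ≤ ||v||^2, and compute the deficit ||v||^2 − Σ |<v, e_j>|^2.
Σ |<v, e_j>|^2 = 27/2; ||v||^2 = 14; deficit = 1/2

Write each e_j = u_j / sqrt(<u_j, u_j>) where u_j is the displayed integer vector. Then <v, e_j> = <v, u_j> / sqrt(<u_j, u_j>), so |<v, e_j>|^2 = <v, u_j>^2 / <u_j, u_j>.
Coefficients: <v, e_1> = 0/sqrt(12), <v, e_2> = -9/sqrt(6).
Square and sum: Σ |<v, e_j>|^2 = 27/2.
Compute ||v||^2 = v·v = 14.
Deficit = 14 − 27/2 = 1/2 ≥ 0, confirming Bessel's inequality. (The deficit equals ||v − Σ <v,e_j> e_j||^2, the squared distance from v to span{e_j}.)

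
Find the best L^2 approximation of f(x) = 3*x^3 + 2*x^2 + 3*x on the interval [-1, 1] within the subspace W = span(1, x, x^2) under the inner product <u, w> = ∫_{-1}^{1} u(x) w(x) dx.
g(x) = 2*x^2 + 24*x/5

The best approximation g ∈ W is the orthogonal projection of f onto W. Writing g = a_0 + a_1 x + a_2 x^2, the coefficients solve the normal equations G · a = b where
  G_{ij} = <φ_i, φ_j> and b_i = <f, φ_i>, with φ_0 = 1, φ_1 = x, φ_2 = x^2.
G =
  [2, 0, 2/3]
  [0, 2/3, 0]
  [2/3, 0, 2/5],
b = (4/3, 16/5, 4/5).
Solving gives a_0 = 0, a_1 = 24/5, a_2 = 2, so
  g(x) = 2*x^2 + 24*x/5.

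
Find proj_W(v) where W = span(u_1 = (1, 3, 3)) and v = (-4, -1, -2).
proj_W(v) = (-13/19, -39/19, -39/19)

Set up U = [u_1 | ... | u_1] ∈ R^(3×1). The projector onto W = col(U) is P = U (U^T U)^(-1) U^T.
Compute U^T U =
  [19],
and U^T v = (-13).
Solve U^T U · c = U^T v for the coefficients: c = (-13/19). The projection is proj_W(v) = U c.
Check: (v - proj_W(v)) · u_1 = 0  (should be 0).
Result: proj_W(v) = (-13/19, -39/19, -39/19).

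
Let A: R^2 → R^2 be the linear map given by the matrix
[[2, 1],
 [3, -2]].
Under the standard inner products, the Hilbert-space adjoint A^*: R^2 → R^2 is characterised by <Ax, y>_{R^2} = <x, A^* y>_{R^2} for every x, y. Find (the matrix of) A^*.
A^* = A^T =
[[2, 3],
 [1, -2]]

For real matrices with standard dot products, the defining identity <Ax, y> = <x, A^* y> gives (Ax)^T y = x^T (A^*) y, i.e. x^T A^T y = x^T (A^*) y. Since this holds for all x, y, we must have A^* = A^T. Therefore
A^* =
[[2, 3],
 [1, -2]].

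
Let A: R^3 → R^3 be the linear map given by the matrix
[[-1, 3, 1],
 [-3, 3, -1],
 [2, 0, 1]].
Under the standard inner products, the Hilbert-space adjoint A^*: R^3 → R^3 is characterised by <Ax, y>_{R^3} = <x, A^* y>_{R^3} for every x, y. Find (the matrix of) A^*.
A^* = A^T =
[[-1, -3, 2],
 [3, 3, 0],
 [1, -1, 1]]

For real matrices with standard dot products, the defining identity <Ax, y> = <x, A^* y> gives (Ax)^T y = x^T (A^*) y, i.e. x^T A^T y = x^T (A^*) y. Since this holds for all x, y, we must have A^* = A^T. Therefore
A^* =
[[-1, -3, 2],
 [3, 3, 0],
 [1, -1, 1]].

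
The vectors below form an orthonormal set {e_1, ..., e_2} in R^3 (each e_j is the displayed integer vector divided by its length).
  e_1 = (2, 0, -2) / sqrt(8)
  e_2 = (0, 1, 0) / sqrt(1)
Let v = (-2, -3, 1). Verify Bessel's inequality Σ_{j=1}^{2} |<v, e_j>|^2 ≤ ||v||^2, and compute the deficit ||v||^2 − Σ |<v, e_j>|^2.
Σ |<v, e_j>|^2 = 27/2; ||v||^2 = 14; deficit = 1/2

Write each e_j = u_j / sqrt(<u_j, u_j>) where u_j is the displayed integer vector. Then <v, e_j> = <v, u_j> / sqrt(<u_j, u_j>), so |<v, e_j>|^2 = <v, u_j>^2 / <u_j, u_j>.
Coefficients: <v, e_1> = -6/sqrt(8), <v, e_2> = -3/sqrt(1).
Square and sum: Σ |<v, e_j>|^2 = 27/2.
Compute ||v||^2 = v·v = 14.
Deficit = 14 − 27/2 = 1/2 ≥ 0, confirming Bessel's inequality. (The deficit equals ||v − Σ <v,e_j> e_j||^2, the squared distance from v to span{e_j}.)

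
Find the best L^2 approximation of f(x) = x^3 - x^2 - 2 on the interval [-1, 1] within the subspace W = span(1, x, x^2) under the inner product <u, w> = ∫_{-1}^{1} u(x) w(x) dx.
g(x) = -x^2 + 3*x/5 - 2

The best approximation g ∈ W is the orthogonal projection of f onto W. Writing g = a_0 + a_1 x + a_2 x^2, the coefficients solve the normal equations G · a = b where
  G_{ij} = <φ_i, φ_j> and b_i = <f, φ_i>, with φ_0 = 1, φ_1 = x, φ_2 = x^2.
G =
  [2, 0, 2/3]
  [0, 2/3, 0]
  [2/3, 0, 2/5],
b = (-14/3, 2/5, -26/15).
Solving gives a_0 = -2, a_1 = 3/5, a_2 = -1, so
  g(x) = -x^2 + 3*x/5 - 2.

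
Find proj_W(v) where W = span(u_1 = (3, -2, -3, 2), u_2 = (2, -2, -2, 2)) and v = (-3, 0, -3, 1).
proj_W(v) = (0, -1/2, 0, 1/2)

Set up U = [u_1 | ... | u_2] ∈ R^(4×2). The projector onto W = col(U) is P = U (U^T U)^(-1) U^T.
Compute U^T U =
  [26, 20]
  [20, 16],
and U^T v = (2, 2).
Solve U^T U · c = U^T v for the coefficients: c = (-1/2, 3/4). The projection is proj_W(v) = U c.
Check: (v - proj_W(v)) · u_1 = 0  (should be 0).
Check: (v - proj_W(v)) · u_2 = 0  (should be 0).
Result: proj_W(v) = (0, -1/2, 0, 1/2).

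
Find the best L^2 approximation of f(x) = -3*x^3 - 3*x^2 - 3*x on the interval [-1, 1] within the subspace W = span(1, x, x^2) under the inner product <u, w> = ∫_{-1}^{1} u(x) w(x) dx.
g(x) = -3*x^2 - 24*x/5

The best approximation g ∈ W is the orthogonal projection of f onto W. Writing g = a_0 + a_1 x + a_2 x^2, the coefficients solve the normal equations G · a = b where
  G_{ij} = <φ_i, φ_j> and b_i = <f, φ_i>, with φ_0 = 1, φ_1 = x, φ_2 = x^2.
G =
  [2, 0, 2/3]
  [0, 2/3, 0]
  [2/3, 0, 2/5],
b = (-2, -16/5, -6/5).
Solving gives a_0 = 0, a_1 = -24/5, a_2 = -3, so
  g(x) = -3*x^2 - 24*x/5.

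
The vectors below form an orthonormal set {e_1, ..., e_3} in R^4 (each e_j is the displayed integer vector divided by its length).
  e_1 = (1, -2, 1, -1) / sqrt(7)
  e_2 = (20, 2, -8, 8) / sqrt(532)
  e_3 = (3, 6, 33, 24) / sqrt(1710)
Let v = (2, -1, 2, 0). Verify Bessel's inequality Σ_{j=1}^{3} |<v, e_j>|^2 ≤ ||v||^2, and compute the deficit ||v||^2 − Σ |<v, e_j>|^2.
Σ |<v, e_j>|^2 = 43/5; ||v||^2 = 9; deficit = 2/5

Write each e_j = u_j / sqrt(<u_j, u_j>) where u_j is the displayed integer vector. Then <v, e_j> = <v, u_j> / sqrt(<u_j, u_j>), so |<v, e_j>|^2 = <v, u_j>^2 / <u_j, u_j>.
Coefficients: <v, e_1> = 6/sqrt(7), <v, e_2> = 22/sqrt(532), <v, e_3> = 66/sqrt(1710).
Square and sum: Σ |<v, e_j>|^2 = 43/5.
Compute ||v||^2 = v·v = 9.
Deficit = 9 − 43/5 = 2/5 ≥ 0, confirming Bessel's inequality. (The deficit equals ||v − Σ <v,e_j> e_j||^2, the squared distance from v to span{e_j}.)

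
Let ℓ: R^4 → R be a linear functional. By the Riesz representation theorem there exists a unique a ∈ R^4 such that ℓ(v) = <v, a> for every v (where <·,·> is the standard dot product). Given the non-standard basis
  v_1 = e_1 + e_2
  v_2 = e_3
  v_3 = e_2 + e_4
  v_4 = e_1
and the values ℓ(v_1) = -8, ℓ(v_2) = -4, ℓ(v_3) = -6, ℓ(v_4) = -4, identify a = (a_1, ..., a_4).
a = (-4, -4, -4, -2)

Write a = (a_1, ..., a_4) in the standard basis. For each basis vector v_i, ℓ(v_i) = <v_i, a> is a linear equation in the a_j's. Collect the n equations into a matrix system V a = ℓ, where row i of V is v_i (expressed in the standard basis). Since V is invertible (lower-triangular with 1s on the diagonal, up to permutation), solve by back-substitution:
  V =
[[1, 1, 0, 0],
 [0, 0, 1, 0],
 [0, 1, 0, 1],
 [1, 0, 0, 0]]
  V a = (-8, -4, -6, -4)
Solving gives a = (-4, -4, -4, -2).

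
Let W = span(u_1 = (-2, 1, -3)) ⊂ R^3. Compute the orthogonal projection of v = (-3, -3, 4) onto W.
proj_W(v) = (9/7, -9/14, 27/14)

Set up U = [u_1 | ... | u_1] ∈ R^(3×1). The projector onto W = col(U) is P = U (U^T U)^(-1) U^T.
Compute U^T U =
  [14],
and U^T v = (-9).
Solve U^T U · c = U^T v for the coefficients: c = (-9/14). The projection is proj_W(v) = U c.
Check: (v - proj_W(v)) · u_1 = 0  (should be 0).
Result: proj_W(v) = (9/7, -9/14, 27/14).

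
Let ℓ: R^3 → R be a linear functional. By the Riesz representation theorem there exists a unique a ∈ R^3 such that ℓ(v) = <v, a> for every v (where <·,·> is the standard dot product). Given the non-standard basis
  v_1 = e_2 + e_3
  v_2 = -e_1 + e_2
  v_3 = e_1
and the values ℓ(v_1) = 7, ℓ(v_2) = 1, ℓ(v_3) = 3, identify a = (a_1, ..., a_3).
a = (3, 4, 3)

Write a = (a_1, ..., a_3) in the standard basis. For each basis vector v_i, ℓ(v_i) = <v_i, a> is a linear equation in the a_j's. Collect the n equations into a matrix system V a = ℓ, where row i of V is v_i (expressed in the standard basis). Since V is invertible (lower-triangular with 1s on the diagonal, up to permutation), solve by back-substitution:
  V =
[[0, 1, 1],
 [-1, 1, 0],
 [1, 0, 0]]
  V a = (7, 1, 3)
Solving gives a = (3, 4, 3).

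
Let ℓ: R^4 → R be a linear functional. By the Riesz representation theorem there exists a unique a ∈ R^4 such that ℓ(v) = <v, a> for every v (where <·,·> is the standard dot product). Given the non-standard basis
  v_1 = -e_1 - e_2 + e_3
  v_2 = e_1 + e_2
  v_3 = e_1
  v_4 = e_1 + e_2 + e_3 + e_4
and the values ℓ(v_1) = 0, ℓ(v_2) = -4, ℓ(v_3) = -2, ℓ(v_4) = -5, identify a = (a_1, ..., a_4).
a = (-2, -2, -4, 3)

Write a = (a_1, ..., a_4) in the standard basis. For each basis vector v_i, ℓ(v_i) = <v_i, a> is a linear equation in the a_j's. Collect the n equations into a matrix system V a = ℓ, where row i of V is v_i (expressed in the standard basis). Since V is invertible (lower-triangular with 1s on the diagonal, up to permutation), solve by back-substitution:
  V =
[[-1, -1, 1, 0],
 [1, 1, 0, 0],
 [1, 0, 0, 0],
 [1, 1, 1, 1]]
  V a = (0, -4, -2, -5)
Solving gives a = (-2, -2, -4, 3).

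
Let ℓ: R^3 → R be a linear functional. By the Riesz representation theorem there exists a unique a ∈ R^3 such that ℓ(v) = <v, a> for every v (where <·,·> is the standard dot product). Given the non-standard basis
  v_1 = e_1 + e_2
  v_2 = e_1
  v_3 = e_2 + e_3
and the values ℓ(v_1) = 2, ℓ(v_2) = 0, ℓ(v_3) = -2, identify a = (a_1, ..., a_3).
a = (0, 2, -4)

Write a = (a_1, ..., a_3) in the standard basis. For each basis vector v_i, ℓ(v_i) = <v_i, a> is a linear equation in the a_j's. Collect the n equations into a matrix system V a = ℓ, where row i of V is v_i (expressed in the standard basis). Since V is invertible (lower-triangular with 1s on the diagonal, up to permutation), solve by back-substitution:
  V =
[[1, 1, 0],
 [1, 0, 0],
 [0, 1, 1]]
  V a = (2, 0, -2)
Solving gives a = (0, 2, -4).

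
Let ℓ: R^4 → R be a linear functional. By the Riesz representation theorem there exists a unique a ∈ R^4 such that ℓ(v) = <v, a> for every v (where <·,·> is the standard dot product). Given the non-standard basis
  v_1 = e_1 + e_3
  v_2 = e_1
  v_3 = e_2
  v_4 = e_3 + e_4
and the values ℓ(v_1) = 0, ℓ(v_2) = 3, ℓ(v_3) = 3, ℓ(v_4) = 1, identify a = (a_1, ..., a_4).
a = (3, 3, -3, 4)

Write a = (a_1, ..., a_4) in the standard basis. For each basis vector v_i, ℓ(v_i) = <v_i, a> is a linear equation in the a_j's. Collect the n equations into a matrix system V a = ℓ, where row i of V is v_i (expressed in the standard basis). Since V is invertible (lower-triangular with 1s on the diagonal, up to permutation), solve by back-substitution:
  V =
[[1, 0, 1, 0],
 [1, 0, 0, 0],
 [0, 1, 0, 0],
 [0, 0, 1, 1]]
  V a = (0, 3, 3, 1)
Solving gives a = (3, 3, -3, 4).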